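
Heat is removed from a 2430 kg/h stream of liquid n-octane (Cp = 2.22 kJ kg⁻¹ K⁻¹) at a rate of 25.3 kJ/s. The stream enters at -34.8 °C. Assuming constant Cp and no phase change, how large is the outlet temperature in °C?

T_out = -51.7 °C

Q = 25.3 kJ/s = 91080 kJ/h
ΔT = Q/(ṁ·Cp) = 91080/(2430×2.22) = 16.884 K
T_out = -34.8 − 16.884 = -51.684 °C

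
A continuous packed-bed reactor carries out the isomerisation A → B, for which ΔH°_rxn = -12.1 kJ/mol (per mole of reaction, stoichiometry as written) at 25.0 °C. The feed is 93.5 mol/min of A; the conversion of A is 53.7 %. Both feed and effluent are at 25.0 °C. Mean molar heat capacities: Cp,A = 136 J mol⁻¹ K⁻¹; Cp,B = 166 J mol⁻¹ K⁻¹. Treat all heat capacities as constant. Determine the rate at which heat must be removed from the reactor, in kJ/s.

Extent of reaction ξ = 0.537 × 93.5 = 50.21 mol/min
Reaction term: ξ·ΔH°_rxn = 50.21 × -12.1 = -607.53 kJ/min
Q = ΔH = -607.53 kJ/min = -10.126 kW
Heat removed = 10.126 kJ/s

Q_out = 10.1 kJ/s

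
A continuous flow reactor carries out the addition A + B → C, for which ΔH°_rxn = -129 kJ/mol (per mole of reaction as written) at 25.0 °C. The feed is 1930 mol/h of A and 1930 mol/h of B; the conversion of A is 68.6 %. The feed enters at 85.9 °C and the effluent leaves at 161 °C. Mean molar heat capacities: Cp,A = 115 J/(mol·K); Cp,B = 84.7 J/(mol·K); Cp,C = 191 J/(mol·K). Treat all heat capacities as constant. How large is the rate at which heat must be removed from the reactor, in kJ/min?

Q_out = 2390 kJ/min

Extent of reaction ξ = 0.686 × 1930 = 1324 mol/h
Reaction term: ξ·ΔH°_rxn = 1324 × -129 = -170790 kJ/h
Sensible, feed 85.9→25 °C: -23472 kJ/h
Outlet flows (mol/h): A 606.02, B 606.02, C 1324
Sensible, products 25→161 °C: 50851 kJ/h
Q = ΔH = -143410 kJ/h = -39.837 kW
Heat removed = 2390.2 kJ/min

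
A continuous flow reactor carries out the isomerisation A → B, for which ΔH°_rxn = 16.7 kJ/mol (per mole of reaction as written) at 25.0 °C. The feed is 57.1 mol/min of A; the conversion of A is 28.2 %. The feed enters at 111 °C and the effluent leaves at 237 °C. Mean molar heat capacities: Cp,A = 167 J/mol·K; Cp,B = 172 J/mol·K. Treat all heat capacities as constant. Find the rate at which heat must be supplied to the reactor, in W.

Extent of reaction ξ = 0.282 × 57.1 = 16.102 mol/min
Reaction term: ξ·ΔH°_rxn = 16.102 × 16.7 = 268.91 kJ/min
Sensible, feed 111→25 °C: -820.07 kJ/min
Outlet flows (mol/min): A 40.998, B 16.102
Sensible, products 25→237 °C: 2038.6 kJ/min
Q = ΔH = 1487.5 kJ/min = 24.791 kW
Heat supplied = 24791 W

Q_in = 24800 W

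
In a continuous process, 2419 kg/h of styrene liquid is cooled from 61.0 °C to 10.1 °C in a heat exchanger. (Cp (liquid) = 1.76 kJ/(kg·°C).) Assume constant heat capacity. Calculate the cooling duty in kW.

Q_c = 60.2 kW

Q = ṁ·Cp·ΔT = 2419 × 1.76 × (10.1 − 61.0) = -216700 kJ/h
Converting: 216700 / 3600 s = 60.195 kW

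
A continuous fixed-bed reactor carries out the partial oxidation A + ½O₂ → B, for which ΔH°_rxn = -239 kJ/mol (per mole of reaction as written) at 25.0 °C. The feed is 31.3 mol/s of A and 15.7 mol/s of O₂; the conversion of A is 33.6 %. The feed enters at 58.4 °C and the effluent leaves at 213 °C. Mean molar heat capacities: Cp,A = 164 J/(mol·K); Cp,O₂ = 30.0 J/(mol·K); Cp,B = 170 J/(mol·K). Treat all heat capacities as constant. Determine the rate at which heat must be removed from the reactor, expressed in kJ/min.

Extent of reaction ξ = 0.336 × 31.3 = 10.517 mol/s
Reaction term: ξ·ΔH°_rxn = 10.517 × -239 = -2513.5 kJ/s
Sensible, feed 58.4→25 °C: -187.18 kJ/s
Outlet flows (mol/s): A 20.783, O₂ 10.442, B 10.517
Sensible, products 25→213 °C: 1035.8 kJ/s
Q = ΔH = -1664.9 kJ/s = -1664.9 kW
Heat removed = 99894 kJ/min

Q_out = 99900 kJ/min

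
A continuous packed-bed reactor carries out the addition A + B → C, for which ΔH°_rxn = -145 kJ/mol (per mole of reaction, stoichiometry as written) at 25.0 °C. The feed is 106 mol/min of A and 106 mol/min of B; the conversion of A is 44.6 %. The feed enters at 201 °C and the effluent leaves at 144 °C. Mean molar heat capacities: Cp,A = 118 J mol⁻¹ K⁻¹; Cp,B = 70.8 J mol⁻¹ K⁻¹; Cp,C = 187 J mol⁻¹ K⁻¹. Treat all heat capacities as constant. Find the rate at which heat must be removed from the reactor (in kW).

Q_out = 133 kW

Extent of reaction ξ = 0.446 × 106 = 47.276 mol/min
Reaction term: ξ·ΔH°_rxn = 47.276 × -145 = -6855 kJ/min
Sensible, feed 201→25 °C: -3522.3 kJ/min
Outlet flows (mol/min): A 58.724, B 58.724, C 47.276
Sensible, products 25→144 °C: 2371.4 kJ/min
Q = ΔH = -8005.9 kJ/min = -133.43 kW
Heat removed = 133.43 kW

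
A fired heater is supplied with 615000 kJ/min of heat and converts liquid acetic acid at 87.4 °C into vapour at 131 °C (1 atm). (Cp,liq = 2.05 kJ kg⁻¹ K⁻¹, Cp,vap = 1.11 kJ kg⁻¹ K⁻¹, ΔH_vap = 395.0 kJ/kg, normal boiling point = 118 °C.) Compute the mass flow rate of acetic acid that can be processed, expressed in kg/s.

ṁ = 21.7 kg/s

Δh = 2.05×(118−87.4) + 395.0 + 1.11×(131−118) = 472.16 kJ/kg
Q = 615000 kJ/min = 10250 kJ/s = 10250 kJ/s
ṁ = Q/Δh = 10250 / 472.16 = 21.709 kg/s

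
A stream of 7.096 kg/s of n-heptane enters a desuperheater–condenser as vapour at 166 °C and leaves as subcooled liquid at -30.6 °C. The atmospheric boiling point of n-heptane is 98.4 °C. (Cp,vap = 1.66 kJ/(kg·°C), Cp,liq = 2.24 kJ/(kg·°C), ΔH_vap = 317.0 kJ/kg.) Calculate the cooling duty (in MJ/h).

Q_c = 18300 MJ/h

vapour 166→98.4 °C: -112.22 kJ/kg
condensation at 98.4 °C: -317 kJ/kg
liquid 98.4→-30.6 °C: -288.96 kJ/kg
Δh = -112.22 + -317 + -288.96 = -718.18 kJ/kg
Q = ṁ·Δh = 7.096 kg/s × -718.18 kJ/kg = -5096.2 kJ/s
|Q| = 5096.2 kW = 18346 MJ/h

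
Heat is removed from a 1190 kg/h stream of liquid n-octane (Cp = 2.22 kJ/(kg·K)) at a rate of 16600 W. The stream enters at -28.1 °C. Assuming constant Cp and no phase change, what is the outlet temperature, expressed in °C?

Q = 16600 W = 59760 kJ/h
ΔT = Q/(ṁ·Cp) = 59760/(1190×2.22) = 22.621 K
T_out = -28.1 − 22.621 = -50.721 °C

T_out = -50.7 °C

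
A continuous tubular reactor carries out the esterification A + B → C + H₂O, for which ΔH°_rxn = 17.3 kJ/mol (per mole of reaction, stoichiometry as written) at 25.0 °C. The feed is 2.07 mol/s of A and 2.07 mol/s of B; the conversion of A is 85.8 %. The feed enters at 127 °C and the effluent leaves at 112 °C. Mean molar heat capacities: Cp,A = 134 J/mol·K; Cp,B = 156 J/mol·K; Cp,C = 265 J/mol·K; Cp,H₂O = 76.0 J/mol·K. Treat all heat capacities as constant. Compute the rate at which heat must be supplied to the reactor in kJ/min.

Extent of reaction ξ = 0.858 × 2.07 = 1.7761 mol/s
Reaction term: ξ·ΔH°_rxn = 1.7761 × 17.3 = 30.726 kJ/s
Sensible, feed 127→25 °C: -61.231 kJ/s
Outlet flows (mol/s): A 0.29394, B 0.29394, C 1.7761, H₂O 1.7761
Sensible, products 25→112 °C: 60.106 kJ/s
Q = ΔH = 29.602 kJ/s = 29.602 kW
Heat supplied = 1776.1 kJ/min

Q_in = 1780 kJ/min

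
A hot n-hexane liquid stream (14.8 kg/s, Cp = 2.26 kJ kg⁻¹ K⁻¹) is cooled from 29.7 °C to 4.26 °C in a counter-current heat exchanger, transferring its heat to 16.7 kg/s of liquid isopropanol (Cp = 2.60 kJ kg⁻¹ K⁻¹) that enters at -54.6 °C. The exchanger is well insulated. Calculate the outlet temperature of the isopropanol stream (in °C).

Heat released by hot stream: Q = 14.8 × 2.26 × (29.7 − 4.26) = 850.92 kJ/s
Energy balance on cold side (adiabatic exchanger): Q = ṁ_c·Cp_c·(T_c,out − T_c,in)
T_c,out = -54.6 + 850.92/(16.7 × 2.60) = -35.003 °C

T_c,out = -35.0 °C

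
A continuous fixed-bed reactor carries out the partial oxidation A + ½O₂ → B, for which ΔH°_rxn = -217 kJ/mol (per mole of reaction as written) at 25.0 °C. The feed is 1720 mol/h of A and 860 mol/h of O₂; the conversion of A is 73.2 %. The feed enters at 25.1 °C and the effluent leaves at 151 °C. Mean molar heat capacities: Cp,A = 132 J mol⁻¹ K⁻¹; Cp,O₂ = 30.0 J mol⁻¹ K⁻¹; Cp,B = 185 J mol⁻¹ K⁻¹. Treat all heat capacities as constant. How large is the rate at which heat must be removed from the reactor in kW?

Q_out = 65.4 kW

Extent of reaction ξ = 0.732 × 1720 = 1259 mol/h
Reaction term: ξ·ΔH°_rxn = 1259 × -217 = -273210 kJ/h
Sensible, feed 25.1→25 °C: -25.284 kJ/h
Outlet flows (mol/h): A 460.96, O₂ 230.48, B 1259
Sensible, products 25→151 °C: 37886 kJ/h
Q = ΔH = -235350 kJ/h = -65.375 kW
Heat removed = 65.375 kW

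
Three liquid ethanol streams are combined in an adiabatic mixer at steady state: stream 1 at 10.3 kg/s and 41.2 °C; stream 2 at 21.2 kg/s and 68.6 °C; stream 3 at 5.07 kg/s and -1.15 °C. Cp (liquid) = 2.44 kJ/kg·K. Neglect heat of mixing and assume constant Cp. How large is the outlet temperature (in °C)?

Energy balance with Q = 0: Σ ṁᵢCp,ᵢ(T_out − Tᵢ) = 0
T_out = Σ ṁᵢCp,ᵢTᵢ / Σ ṁᵢCp,ᵢ
      = 4569.8 / 89.231 = 51.213 °C

T_out = 51.2 °C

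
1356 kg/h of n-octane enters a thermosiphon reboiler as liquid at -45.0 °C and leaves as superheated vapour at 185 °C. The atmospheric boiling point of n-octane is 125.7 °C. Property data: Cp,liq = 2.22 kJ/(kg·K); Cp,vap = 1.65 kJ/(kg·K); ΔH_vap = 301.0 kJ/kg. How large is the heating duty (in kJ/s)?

Q = 293 kJ/s

liquid -45.0→125.7 °C: 378.95 kJ/kg
vaporisation at 125.7 °C: 301 kJ/kg
vapour 125.7→185 °C: 97.845 kJ/kg
Δh = 378.95 + 301 + 97.845 = 777.8 kJ/kg
Q = ṁ·Δh = 1356 kg/h × 777.8 kJ/kg = 1.0547e+06 kJ/h
|Q| = 292.97 kW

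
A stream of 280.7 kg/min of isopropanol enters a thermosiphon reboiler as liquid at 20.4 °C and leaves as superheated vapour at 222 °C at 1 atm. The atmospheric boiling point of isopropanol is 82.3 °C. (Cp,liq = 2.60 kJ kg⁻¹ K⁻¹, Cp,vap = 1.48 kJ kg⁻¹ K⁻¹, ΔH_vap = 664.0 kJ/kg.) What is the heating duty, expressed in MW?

liquid 20.4→82.3 °C: 160.94 kJ/kg
vaporisation at 82.3 °C: 664 kJ/kg
vapour 82.3→222 °C: 206.76 kJ/kg
Δh = 160.94 + 664 + 206.76 = 1031.7 kJ/kg
Q = ṁ·Δh = 280.7 kg/min × 1031.7 kJ/kg = 289600 kJ/min
|Q| = 4826.6 kW = 4.8266 MW

Q = 4.83 MW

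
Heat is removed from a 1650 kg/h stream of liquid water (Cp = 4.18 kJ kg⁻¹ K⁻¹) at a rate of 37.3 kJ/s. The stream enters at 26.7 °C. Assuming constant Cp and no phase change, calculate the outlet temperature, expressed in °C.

T_out = 7.23 °C

Q = 37.3 kJ/s = 134280 kJ/h
ΔT = Q/(ṁ·Cp) = 134280/(1650×4.18) = 19.469 K
T_out = 26.7 − 19.469 = 7.2307 °C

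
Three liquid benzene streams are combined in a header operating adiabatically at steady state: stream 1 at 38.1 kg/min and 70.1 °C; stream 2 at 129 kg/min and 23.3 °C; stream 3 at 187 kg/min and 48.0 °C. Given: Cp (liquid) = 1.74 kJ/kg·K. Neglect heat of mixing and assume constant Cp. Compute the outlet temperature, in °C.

Energy balance with Q = 0: Σ ṁᵢCp,ᵢ(T_out − Tᵢ) = 0
T_out = Σ ṁᵢCp,ᵢTᵢ / Σ ṁᵢCp,ᵢ
      = 25495 / 616.13 = 41.38 °C

T_out = 41.4 °C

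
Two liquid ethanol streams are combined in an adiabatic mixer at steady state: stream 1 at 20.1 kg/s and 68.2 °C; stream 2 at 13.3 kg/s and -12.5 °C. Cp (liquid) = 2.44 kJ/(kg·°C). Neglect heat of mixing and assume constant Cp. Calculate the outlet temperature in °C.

T_out = 36.1 °C

Energy balance with Q = 0: Σ ṁᵢCp,ᵢ(T_out − Tᵢ) = 0
T_out = Σ ṁᵢCp,ᵢTᵢ / Σ ṁᵢCp,ᵢ
      = 2939.2 / 81.496 = 36.065 °C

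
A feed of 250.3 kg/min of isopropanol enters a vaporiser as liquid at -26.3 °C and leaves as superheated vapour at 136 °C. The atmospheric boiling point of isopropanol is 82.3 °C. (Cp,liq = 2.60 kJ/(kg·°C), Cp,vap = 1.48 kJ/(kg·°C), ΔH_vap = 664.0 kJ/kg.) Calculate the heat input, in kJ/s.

Q = 4280 kJ/s

liquid -26.3→82.3 °C: 282.36 kJ/kg
vaporisation at 82.3 °C: 664 kJ/kg
vapour 82.3→136 °C: 79.476 kJ/kg
Δh = 282.36 + 664 + 79.476 = 1025.8 kJ/kg
Q = ṁ·Δh = 250.3 kg/min × 1025.8 kJ/kg = 256770 kJ/min
|Q| = 4279.4 kW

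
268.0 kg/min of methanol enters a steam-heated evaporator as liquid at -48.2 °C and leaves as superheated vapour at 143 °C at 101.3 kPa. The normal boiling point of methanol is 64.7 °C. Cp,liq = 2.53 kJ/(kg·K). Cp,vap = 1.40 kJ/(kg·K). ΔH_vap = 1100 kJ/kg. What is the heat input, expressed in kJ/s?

liquid -48.2→64.7 °C: 285.64 kJ/kg
vaporisation at 64.7 °C: 1100 kJ/kg
vapour 64.7→143 °C: 109.62 kJ/kg
Δh = 285.64 + 1100 + 109.62 = 1495.3 kJ/kg
Q = ṁ·Δh = 268.0 kg/min × 1495.3 kJ/kg = 400730 kJ/min
|Q| = 6678.8 kW

Q = 6680 kJ/s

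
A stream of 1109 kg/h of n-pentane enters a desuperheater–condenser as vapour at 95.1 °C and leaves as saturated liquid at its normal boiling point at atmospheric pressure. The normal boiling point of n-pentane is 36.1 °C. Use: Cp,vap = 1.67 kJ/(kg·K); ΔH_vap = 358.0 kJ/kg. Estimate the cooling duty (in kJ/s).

vapour 95.1→36.1 °C: -98.53 kJ/kg
condensation at 36.1 °C: -358 kJ/kg
Δh = -98.53 + -358 = -456.53 kJ/kg
Q = ṁ·Δh = 1109 kg/h × -456.53 kJ/kg = -506290 kJ/h
|Q| = 140.64 kW

Q_c = 141 kJ/s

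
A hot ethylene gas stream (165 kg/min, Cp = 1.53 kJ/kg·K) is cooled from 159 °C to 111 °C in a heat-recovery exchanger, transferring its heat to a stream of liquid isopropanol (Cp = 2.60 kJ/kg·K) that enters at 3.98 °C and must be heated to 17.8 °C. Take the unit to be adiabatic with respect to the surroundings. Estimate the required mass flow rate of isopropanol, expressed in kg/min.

ṁ_c = 337 kg/min

Heat released by hot stream: Q = 165 × 1.53 × (159 − 111) = 12118 kJ/min
Energy balance on cold side (adiabatic exchanger): Q = ṁ_c·Cp_c·(T_c,out − T_c,in)
ṁ_c = 12118 / [2.60 × (17.8 − 3.98)] = 337.24 kg/min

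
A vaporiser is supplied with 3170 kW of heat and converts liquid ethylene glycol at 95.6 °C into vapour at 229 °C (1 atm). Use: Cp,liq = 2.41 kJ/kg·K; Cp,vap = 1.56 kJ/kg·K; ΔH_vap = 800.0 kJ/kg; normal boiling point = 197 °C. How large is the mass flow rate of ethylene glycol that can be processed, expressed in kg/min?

ṁ = 174 kg/min

Δh = 2.41×(197−95.6) + 800.0 + 1.56×(229−197) = 1094.3 kJ/kg
Q = 3170 kW = 3170 kJ/s = 190200 kJ/min
ṁ = Q/Δh = 190200 / 1094.3 = 173.81 kg/min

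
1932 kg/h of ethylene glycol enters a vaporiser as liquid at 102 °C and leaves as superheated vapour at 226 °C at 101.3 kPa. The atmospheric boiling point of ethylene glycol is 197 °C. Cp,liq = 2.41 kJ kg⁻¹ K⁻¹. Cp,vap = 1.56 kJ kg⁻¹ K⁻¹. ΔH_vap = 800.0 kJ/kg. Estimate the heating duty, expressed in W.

Q = 576000 W

liquid 102→197 °C: 228.95 kJ/kg
vaporisation at 197 °C: 800 kJ/kg
vapour 197→226 °C: 45.24 kJ/kg
Δh = 228.95 + 800 + 45.24 = 1074.2 kJ/kg
Q = ṁ·Δh = 1932 kg/h × 1074.2 kJ/kg = 2.0753e+06 kJ/h
|Q| = 576.48 kW = 576480 W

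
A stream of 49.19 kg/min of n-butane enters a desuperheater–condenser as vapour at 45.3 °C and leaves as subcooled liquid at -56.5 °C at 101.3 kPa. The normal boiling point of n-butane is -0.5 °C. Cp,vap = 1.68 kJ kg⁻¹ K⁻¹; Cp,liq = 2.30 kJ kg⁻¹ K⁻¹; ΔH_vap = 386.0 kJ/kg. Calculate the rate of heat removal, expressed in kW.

vapour 45.3→-0.5 °C: -76.944 kJ/kg
condensation at -0.5 °C: -386 kJ/kg
liquid -0.5→-56.5 °C: -128.8 kJ/kg
Δh = -76.944 + -386 + -128.8 = -591.74 kJ/kg
Q = ṁ·Δh = 49.19 kg/min × -591.74 kJ/kg = -29108 kJ/min
|Q| = 485.13 kW

Q_c = 485 kW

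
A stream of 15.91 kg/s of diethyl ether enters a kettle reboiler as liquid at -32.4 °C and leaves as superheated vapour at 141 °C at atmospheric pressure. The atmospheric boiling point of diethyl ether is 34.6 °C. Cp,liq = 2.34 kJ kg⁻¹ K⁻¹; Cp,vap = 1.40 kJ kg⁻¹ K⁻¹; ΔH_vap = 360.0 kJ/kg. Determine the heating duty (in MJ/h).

Q = 38100 MJ/h

liquid -32.4→34.6 °C: 156.78 kJ/kg
vaporisation at 34.6 °C: 360 kJ/kg
vapour 34.6→141 °C: 148.96 kJ/kg
Δh = 156.78 + 360 + 148.96 = 665.74 kJ/kg
Q = ṁ·Δh = 15.91 kg/s × 665.74 kJ/kg = 10592 kJ/s
|Q| = 10592 kW = 38131 MJ/h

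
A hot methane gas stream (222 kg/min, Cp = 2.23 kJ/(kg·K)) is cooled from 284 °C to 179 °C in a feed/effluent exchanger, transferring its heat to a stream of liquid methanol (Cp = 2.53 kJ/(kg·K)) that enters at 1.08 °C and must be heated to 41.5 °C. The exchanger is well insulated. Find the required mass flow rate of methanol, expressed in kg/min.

Heat released by hot stream: Q = 222 × 2.23 × (284 − 179) = 51981 kJ/min
Energy balance on cold side (adiabatic exchanger): Q = ṁ_c·Cp_c·(T_c,out − T_c,in)
ṁ_c = 51981 / [2.53 × (41.5 − 1.08)] = 508.31 kg/min

ṁ_c = 508 kg/min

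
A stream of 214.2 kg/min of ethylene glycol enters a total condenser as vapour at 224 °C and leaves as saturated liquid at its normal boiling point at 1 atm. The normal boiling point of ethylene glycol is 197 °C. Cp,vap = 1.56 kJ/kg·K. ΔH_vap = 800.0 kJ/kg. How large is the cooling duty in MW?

Q_c = 3.01 MW

vapour 224→197 °C: -42.12 kJ/kg
condensation at 197 °C: -800 kJ/kg
Δh = -42.12 + -800 = -842.12 kJ/kg
Q = ṁ·Δh = 214.2 kg/min × -842.12 kJ/kg = -180380 kJ/min
|Q| = 3006.4 kW = 3.0064 MW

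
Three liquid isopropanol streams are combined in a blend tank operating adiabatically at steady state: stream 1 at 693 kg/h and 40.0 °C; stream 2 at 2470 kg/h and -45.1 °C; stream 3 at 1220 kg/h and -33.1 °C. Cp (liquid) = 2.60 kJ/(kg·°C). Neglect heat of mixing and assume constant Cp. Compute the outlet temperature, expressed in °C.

No heat crosses the boundary, so H_out = H_in.
T_out = Σ ṁᵢCp,ᵢTᵢ / Σ ṁᵢCp,ᵢ
      = -322550 / 11396 = -28.305 °C

T_out = -28.3 °C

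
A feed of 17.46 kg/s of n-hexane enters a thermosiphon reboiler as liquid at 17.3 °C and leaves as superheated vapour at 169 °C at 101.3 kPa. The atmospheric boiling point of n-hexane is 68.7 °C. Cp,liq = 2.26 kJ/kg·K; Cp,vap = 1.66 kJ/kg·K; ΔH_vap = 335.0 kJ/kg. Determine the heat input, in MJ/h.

Q = 38800 MJ/h

liquid 17.3→68.7 °C: 116.16 kJ/kg
vaporisation at 68.7 °C: 335 kJ/kg
vapour 68.7→169 °C: 166.5 kJ/kg
Δh = 116.16 + 335 + 166.5 = 617.66 kJ/kg
Q = ṁ·Δh = 17.46 kg/s × 617.66 kJ/kg = 10784 kJ/s
|Q| = 10784 kW = 38824 MJ/h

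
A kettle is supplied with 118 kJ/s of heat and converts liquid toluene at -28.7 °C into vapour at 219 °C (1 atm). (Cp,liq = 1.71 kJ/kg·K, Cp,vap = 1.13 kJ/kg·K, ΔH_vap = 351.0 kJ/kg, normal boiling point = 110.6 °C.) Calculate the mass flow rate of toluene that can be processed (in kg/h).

ṁ = 597 kg/h

Δh = 1.71×(110.6−-28.7) + 351.0 + 1.13×(219−110.6) = 711.69 kJ/kg
Q = 118 kJ/s = 118 kJ/s = 424800 kJ/h
ṁ = Q/Δh = 424800 / 711.69 = 596.88 kg/h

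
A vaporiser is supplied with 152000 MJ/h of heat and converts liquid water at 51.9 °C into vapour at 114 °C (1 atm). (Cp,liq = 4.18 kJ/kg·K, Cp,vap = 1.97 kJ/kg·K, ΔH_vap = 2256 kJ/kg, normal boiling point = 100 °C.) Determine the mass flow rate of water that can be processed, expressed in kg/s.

ṁ = 17.0 kg/s

Δh = 4.18×(100−51.9) + 2256 + 1.97×(114−100) = 2484.6 kJ/kg
Q = 152000 MJ/h = 42222 kJ/s = 42222 kJ/s
ṁ = Q/Δh = 42222 / 2484.6 = 16.993 kg/s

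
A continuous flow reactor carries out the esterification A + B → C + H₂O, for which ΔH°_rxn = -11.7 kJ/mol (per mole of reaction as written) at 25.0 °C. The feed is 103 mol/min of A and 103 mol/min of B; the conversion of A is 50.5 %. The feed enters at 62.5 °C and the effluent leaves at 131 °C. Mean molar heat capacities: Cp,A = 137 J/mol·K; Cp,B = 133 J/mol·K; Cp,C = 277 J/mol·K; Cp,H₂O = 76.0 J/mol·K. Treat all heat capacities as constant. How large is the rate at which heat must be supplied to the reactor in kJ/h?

Extent of reaction ξ = 0.505 × 103 = 52.015 mol/min
Reaction term: ξ·ΔH°_rxn = 52.015 × -11.7 = -608.58 kJ/min
Sensible, feed 62.5→25 °C: -1042.9 kJ/min
Outlet flows (mol/min): A 50.985, B 50.985, C 52.015, H₂O 52.015
Sensible, products 25→131 °C: 3405.5 kJ/min
Q = ΔH = 1754 kJ/min = 29.234 kW
Heat supplied = 105240 kJ/h

Q_in = 105000 kJ/h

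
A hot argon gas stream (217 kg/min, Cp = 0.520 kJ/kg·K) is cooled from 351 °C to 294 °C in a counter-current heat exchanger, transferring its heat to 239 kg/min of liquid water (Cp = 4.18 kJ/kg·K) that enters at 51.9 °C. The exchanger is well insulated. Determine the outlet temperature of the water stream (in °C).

T_c,out = 58.3 °C

Heat released by hot stream: Q = 217 × 0.520 × (351 − 294) = 6431.9 kJ/min
Energy balance on cold side (adiabatic exchanger): Q = ṁ_c·Cp_c·(T_c,out − T_c,in)
T_c,out = 51.9 + 6431.9/(239 × 4.18) = 58.338 °C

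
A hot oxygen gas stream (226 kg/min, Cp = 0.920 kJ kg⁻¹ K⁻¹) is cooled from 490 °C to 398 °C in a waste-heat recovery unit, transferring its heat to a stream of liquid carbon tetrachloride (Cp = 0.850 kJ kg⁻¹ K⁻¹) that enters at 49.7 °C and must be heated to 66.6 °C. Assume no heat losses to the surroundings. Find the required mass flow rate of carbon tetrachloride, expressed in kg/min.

ṁ_c = 1330 kg/min

Heat released by hot stream: Q = 226 × 0.920 × (490 − 398) = 19129 kJ/min
Energy balance on cold side (adiabatic exchanger): Q = ṁ_c·Cp_c·(T_c,out − T_c,in)
ṁ_c = 19129 / [0.850 × (66.6 − 49.7)] = 1331.6 kg/min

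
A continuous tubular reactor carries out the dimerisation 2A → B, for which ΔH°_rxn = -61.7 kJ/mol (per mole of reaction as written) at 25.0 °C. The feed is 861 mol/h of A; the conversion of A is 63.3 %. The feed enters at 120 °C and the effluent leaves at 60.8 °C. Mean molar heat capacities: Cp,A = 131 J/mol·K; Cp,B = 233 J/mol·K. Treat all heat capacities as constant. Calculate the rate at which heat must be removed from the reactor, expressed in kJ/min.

Extent of reaction ξ = 0.633 × 861 / 2 = 272.51 mol/h
Reaction term: ξ·ΔH°_rxn = 272.51 × -61.7 = -16814 kJ/h
Sensible, feed 120→25 °C: -10715 kJ/h
Outlet flows (mol/h): A 315.99, B 272.51
Sensible, products 25→60.8 °C: 3755 kJ/h
Q = ΔH = -23774 kJ/h = -6.6038 kW
Heat removed = 396.23 kJ/min

Q_out = 396 kJ/min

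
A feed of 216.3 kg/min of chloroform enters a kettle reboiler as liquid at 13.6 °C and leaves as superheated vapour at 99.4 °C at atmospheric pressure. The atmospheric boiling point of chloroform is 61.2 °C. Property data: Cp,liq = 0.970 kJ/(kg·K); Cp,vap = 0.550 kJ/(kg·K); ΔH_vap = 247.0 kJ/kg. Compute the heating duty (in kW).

liquid 13.6→61.2 °C: 46.172 kJ/kg
vaporisation at 61.2 °C: 247 kJ/kg
vapour 61.2→99.4 °C: 21.01 kJ/kg
Δh = 46.172 + 247 + 21.01 = 314.18 kJ/kg
Q = ṁ·Δh = 216.3 kg/min × 314.18 kJ/kg = 67958 kJ/min
|Q| = 1132.6 kW

Q = 1130 kW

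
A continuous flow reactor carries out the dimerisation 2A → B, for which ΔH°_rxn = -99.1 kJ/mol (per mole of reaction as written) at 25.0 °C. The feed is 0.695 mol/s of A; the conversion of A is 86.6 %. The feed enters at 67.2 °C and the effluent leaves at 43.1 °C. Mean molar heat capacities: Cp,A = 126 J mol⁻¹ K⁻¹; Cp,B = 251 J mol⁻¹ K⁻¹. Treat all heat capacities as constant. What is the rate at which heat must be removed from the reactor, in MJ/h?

Extent of reaction ξ = 0.866 × 0.695 / 2 = 0.30093 mol/s
Reaction term: ξ·ΔH°_rxn = 0.30093 × -99.1 = -29.823 kJ/s
Sensible, feed 67.2→25 °C: -3.6955 kJ/s
Outlet flows (mol/s): A 0.09313, B 0.30093
Sensible, products 25→43.1 °C: 1.5796 kJ/s
Q = ΔH = -31.939 kJ/s = -31.939 kW
Heat removed = 114.98 MJ/h

Q_out = 115 MJ/h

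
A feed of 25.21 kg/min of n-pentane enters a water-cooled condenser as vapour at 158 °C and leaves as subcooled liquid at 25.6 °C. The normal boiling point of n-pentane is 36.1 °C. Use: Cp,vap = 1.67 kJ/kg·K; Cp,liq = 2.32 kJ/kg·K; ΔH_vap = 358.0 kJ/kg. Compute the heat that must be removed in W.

vapour 158→36.1 °C: -203.57 kJ/kg
condensation at 36.1 °C: -358 kJ/kg
liquid 36.1→25.6 °C: -24.36 kJ/kg
Δh = -203.57 + -358 + -24.36 = -585.93 kJ/kg
Q = ṁ·Δh = 25.21 kg/min × -585.93 kJ/kg = -14771 kJ/min
|Q| = 246.19 kW = 246190 W

Q_c = 246000 W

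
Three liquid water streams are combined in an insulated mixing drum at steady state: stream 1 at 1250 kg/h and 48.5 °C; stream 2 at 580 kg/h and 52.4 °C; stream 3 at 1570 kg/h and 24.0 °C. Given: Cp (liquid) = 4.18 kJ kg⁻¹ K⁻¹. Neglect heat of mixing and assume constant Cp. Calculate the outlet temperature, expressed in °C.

T_out = 37.9 °C

Energy balance with Q = 0: Σ ṁᵢCp,ᵢ(T_out − Tᵢ) = 0
Σ ṁᵢCp,ᵢTᵢ = 1250×4.18×48.5 + 580×4.18×52.4 + 1570×4.18×24.0 = 537950
Σ ṁᵢCp,ᵢ = 1250×4.18 + 580×4.18 + 1570×4.18 = 14212
T_out = 537950 / 14212 = 37.852 °C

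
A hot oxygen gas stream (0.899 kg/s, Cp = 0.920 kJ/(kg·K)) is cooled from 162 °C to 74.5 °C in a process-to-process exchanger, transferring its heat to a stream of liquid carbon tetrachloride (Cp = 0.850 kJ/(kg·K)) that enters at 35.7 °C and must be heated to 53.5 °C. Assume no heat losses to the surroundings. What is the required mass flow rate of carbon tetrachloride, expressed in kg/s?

Heat released by hot stream: Q = 0.899 × 0.920 × (162 − 74.5) = 72.37 kJ/s
Energy balance on cold side (adiabatic exchanger): Q = ṁ_c·Cp_c·(T_c,out − T_c,in)
ṁ_c = 72.37 / [0.850 × (53.5 − 35.7)] = 4.7832 kg/s

ṁ_c = 4.78 kg/s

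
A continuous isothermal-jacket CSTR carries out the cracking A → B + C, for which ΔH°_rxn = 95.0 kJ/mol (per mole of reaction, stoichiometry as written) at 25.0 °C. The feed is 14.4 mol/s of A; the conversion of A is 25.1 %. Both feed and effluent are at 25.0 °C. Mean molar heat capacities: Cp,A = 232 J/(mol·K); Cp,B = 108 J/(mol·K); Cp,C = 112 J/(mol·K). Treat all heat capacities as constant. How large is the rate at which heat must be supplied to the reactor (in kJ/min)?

Extent of reaction ξ = 0.251 × 14.4 = 3.6144 mol/s
Reaction term: ξ·ΔH°_rxn = 3.6144 × 95.0 = 343.37 kJ/s
Q = ΔH = 343.37 kJ/s = 343.37 kW
Heat supplied = 20602 kJ/min

Q_in = 20600 kJ/min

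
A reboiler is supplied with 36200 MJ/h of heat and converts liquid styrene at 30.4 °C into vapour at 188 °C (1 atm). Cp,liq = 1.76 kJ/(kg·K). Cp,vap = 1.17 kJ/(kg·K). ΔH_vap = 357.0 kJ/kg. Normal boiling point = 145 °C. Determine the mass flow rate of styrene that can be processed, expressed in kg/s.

Δh = 1.76×(145−30.4) + 357.0 + 1.17×(188−145) = 609.01 kJ/kg
Q = 36200 MJ/h = 10056 kJ/s = 10056 kJ/s
ṁ = Q/Δh = 10056 / 609.01 = 16.511 kg/s

ṁ = 16.5 kg/s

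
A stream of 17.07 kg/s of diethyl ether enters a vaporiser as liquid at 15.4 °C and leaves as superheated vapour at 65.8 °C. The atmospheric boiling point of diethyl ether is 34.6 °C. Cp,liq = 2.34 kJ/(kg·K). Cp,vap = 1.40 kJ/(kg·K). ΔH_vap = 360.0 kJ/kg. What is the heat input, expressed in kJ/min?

Q = 459000 kJ/min

liquid 15.4→34.6 °C: 44.928 kJ/kg
vaporisation at 34.6 °C: 360 kJ/kg
vapour 34.6→65.8 °C: 43.68 kJ/kg
Δh = 44.928 + 360 + 43.68 = 448.61 kJ/kg
Q = ṁ·Δh = 17.07 kg/s × 448.61 kJ/kg = 7657.7 kJ/s
|Q| = 7657.7 kW = 459460 kJ/min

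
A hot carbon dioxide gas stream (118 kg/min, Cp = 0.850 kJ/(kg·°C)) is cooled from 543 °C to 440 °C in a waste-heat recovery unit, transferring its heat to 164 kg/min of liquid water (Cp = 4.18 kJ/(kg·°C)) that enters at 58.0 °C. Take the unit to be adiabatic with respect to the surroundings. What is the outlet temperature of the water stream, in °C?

Heat released by hot stream: Q = 118 × 0.850 × (543 − 440) = 10331 kJ/min
Energy balance on cold side (adiabatic exchanger): Q = ṁ_c·Cp_c·(T_c,out − T_c,in)
T_c,out = 58.0 + 10331/(164 × 4.18) = 73.07 °C

T_c,out = 73.1 °C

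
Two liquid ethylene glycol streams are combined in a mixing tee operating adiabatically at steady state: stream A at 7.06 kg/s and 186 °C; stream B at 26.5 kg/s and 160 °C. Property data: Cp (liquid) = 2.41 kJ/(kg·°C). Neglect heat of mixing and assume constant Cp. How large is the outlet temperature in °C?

No heat crosses the boundary, so H_out = H_in.
T_out = Σ ṁᵢCp,ᵢTᵢ / Σ ṁᵢCp,ᵢ
      = 13383 / 80.88 = 165.47 °C

T_out = 165 °C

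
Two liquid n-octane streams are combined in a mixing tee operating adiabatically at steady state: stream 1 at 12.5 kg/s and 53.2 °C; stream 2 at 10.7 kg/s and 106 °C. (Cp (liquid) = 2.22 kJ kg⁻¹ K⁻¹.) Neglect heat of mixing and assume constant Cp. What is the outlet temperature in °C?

No heat crosses the boundary, so H_out = H_in.
T_out = Σ ṁᵢCp,ᵢTᵢ / Σ ṁᵢCp,ᵢ
      = 3994.2 / 51.504 = 77.552 °C

T_out = 77.6 °C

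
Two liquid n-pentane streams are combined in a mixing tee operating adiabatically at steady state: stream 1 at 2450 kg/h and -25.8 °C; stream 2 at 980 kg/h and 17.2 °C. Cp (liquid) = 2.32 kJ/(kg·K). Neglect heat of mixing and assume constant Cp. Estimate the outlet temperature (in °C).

Adiabatic, steady state ⇒ Σ ṁᵢCp,ᵢ(T_out − Tᵢ) = 0
Σ ṁᵢCp,ᵢTᵢ = 2450×2.32×-25.8 + 980×2.32×17.2 = -107540
Σ ṁᵢCp,ᵢ = 2450×2.32 + 980×2.32 = 7957.6
T_out = -107540 / 7957.6 = -13.514 °C

T_out = -13.5 °C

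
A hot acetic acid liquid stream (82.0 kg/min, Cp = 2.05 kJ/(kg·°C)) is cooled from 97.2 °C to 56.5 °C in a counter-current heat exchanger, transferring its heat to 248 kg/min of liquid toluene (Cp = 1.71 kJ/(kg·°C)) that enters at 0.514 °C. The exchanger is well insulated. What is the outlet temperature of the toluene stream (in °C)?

T_c,out = 16.6 °C

Heat released by hot stream: Q = 82.0 × 2.05 × (97.2 − 56.5) = 6841.7 kJ/min
Energy balance on cold side (adiabatic exchanger): Q = ṁ_c·Cp_c·(T_c,out − T_c,in)
T_c,out = 0.514 + 6841.7/(248 × 1.71) = 16.647 °C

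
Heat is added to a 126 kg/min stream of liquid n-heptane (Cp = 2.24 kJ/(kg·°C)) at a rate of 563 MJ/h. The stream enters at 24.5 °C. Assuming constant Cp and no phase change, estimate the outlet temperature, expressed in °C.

Q = 563 MJ/h = 9383.3 kJ/min
ΔT = Q/(ṁ·Cp) = 9383.3/(126×2.24) = 33.246 K
T_out = 24.5 + 33.246 = 57.746 °C

T_out = 57.7 °C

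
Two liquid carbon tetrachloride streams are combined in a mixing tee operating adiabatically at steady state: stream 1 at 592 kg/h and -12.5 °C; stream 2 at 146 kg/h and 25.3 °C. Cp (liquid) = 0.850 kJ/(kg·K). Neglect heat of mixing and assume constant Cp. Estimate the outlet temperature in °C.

T_out = -5.02 °C

Adiabatic, steady state ⇒ Σ ṁᵢCp,ᵢ(T_out − Tᵢ) = 0
Σ ṁᵢCp,ᵢTᵢ = 592×0.850×-12.5 + 146×0.850×25.3 = -3150.3
Σ ṁᵢCp,ᵢ = 592×0.850 + 146×0.850 = 627.3
T_out = -3150.3 / 627.3 = -5.022 °C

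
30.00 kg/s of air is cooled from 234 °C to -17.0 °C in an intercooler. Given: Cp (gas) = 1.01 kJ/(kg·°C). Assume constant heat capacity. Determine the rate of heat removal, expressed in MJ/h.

Q = ṁ·Cp·ΔT = 30.00 × 1.01 × (-17.0 − 234) = -7605.3 kJ/s
Cooling duty = 27379 MJ/h

Q_c = 27400 MJ/h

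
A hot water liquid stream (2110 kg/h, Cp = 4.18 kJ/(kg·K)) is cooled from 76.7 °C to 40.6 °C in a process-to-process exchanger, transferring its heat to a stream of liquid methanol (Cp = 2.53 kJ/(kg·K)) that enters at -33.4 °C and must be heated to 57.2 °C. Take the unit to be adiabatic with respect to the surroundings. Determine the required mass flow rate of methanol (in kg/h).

ṁ_c = 1390 kg/h

Heat released by hot stream: Q = 2110 × 4.18 × (76.7 − 40.6) = 318390 kJ/h
Energy balance on cold side (adiabatic exchanger): Q = ṁ_c·Cp_c·(T_c,out − T_c,in)
ṁ_c = 318390 / [2.53 × (57.2 − -33.4)] = 1389 kg/h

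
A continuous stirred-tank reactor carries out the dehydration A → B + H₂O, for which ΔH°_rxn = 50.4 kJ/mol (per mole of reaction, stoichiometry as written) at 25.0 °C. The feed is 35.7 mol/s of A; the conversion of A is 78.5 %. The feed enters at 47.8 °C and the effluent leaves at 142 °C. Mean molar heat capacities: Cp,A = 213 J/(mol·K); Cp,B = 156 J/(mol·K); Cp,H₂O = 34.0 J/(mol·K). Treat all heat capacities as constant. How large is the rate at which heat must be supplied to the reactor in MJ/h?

Q_in = 7390 MJ/h

Extent of reaction ξ = 0.785 × 35.7 = 28.025 mol/s
Reaction term: ξ·ΔH°_rxn = 28.025 × 50.4 = 1412.4 kJ/s
Sensible, feed 47.8→25 °C: -173.37 kJ/s
Outlet flows (mol/s): A 7.6755, B 28.025, H₂O 28.025
Sensible, products 25→142 °C: 814.27 kJ/s
Q = ΔH = 2053.3 kJ/s = 2053.3 kW
Heat supplied = 7392 MJ/h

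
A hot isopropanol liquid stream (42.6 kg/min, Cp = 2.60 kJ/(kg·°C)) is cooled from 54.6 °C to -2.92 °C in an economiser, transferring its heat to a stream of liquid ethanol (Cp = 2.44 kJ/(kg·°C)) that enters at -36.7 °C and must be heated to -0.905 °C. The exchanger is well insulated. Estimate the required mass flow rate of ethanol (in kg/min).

Heat released by hot stream: Q = 42.6 × 2.60 × (54.6 − -2.92) = 6370.9 kJ/min
Energy balance on cold side (adiabatic exchanger): Q = ṁ_c·Cp_c·(T_c,out − T_c,in)
ṁ_c = 6370.9 / [2.44 × (-0.905 − -36.7)] = 72.944 kg/min

ṁ_c = 72.9 kg/min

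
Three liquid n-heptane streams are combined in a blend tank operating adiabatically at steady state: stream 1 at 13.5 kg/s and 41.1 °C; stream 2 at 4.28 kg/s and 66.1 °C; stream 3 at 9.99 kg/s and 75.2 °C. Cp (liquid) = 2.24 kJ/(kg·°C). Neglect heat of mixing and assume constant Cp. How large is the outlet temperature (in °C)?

T_out = 57.2 °C

Energy balance with Q = 0: Σ ṁᵢCp,ᵢ(T_out − Tᵢ) = 0
Σ ṁᵢCp,ᵢTᵢ = 13.5×2.24×41.1 + 4.28×2.24×66.1 + 9.99×2.24×75.2 = 3559.4
Σ ṁᵢCp,ᵢ = 13.5×2.24 + 4.28×2.24 + 9.99×2.24 = 62.205
T_out = 3559.4 / 62.205 = 57.22 °C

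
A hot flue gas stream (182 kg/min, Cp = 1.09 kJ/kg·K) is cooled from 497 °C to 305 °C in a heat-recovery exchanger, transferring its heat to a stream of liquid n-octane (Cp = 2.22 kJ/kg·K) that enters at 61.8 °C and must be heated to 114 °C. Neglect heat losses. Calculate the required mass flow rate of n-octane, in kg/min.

ṁ_c = 329 kg/min

Heat released by hot stream: Q = 182 × 1.09 × (497 − 305) = 38089 kJ/min
Energy balance on cold side (adiabatic exchanger): Q = ṁ_c·Cp_c·(T_c,out − T_c,in)
ṁ_c = 38089 / [2.22 × (114 − 61.8)] = 328.68 kg/min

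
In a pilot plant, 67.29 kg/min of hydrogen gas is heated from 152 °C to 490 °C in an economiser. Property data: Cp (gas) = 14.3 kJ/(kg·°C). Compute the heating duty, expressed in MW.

Q = 5.42 MW

Q = ṁ·Cp·ΔT = 67.29 × 14.3 × (490 − 152) = 325240 kJ/min
Converting: 325240 / 60 s = 5420.7 kW
Heating duty = 5.4207 MW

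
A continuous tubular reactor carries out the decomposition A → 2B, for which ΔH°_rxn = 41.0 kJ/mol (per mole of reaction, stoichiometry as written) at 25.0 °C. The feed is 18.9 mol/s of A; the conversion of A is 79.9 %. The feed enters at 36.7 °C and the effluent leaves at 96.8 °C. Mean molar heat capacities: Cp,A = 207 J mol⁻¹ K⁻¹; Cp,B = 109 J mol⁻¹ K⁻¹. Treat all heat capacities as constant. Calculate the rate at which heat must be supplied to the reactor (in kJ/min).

Q_in = 52000 kJ/min

Extent of reaction ξ = 0.799 × 18.9 = 15.101 mol/s
Reaction term: ξ·ΔH°_rxn = 15.101 × 41.0 = 619.15 kJ/s
Sensible, feed 36.7→25 °C: -45.774 kJ/s
Outlet flows (mol/s): A 3.7989, B 30.202
Sensible, products 25→96.8 °C: 292.83 kJ/s
Q = ΔH = 866.2 kJ/s = 866.2 kW
Heat supplied = 51972 kJ/min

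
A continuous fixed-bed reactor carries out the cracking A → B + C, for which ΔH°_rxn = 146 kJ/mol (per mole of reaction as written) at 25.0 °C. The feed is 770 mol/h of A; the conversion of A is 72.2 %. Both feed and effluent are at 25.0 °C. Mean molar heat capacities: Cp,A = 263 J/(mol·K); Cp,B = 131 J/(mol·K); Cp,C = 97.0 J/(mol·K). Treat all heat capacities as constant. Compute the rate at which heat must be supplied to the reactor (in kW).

Extent of reaction ξ = 0.722 × 770 = 555.94 mol/h
Reaction term: ξ·ΔH°_rxn = 555.94 × 146 = 81167 kJ/h
Q = ΔH = 81167 kJ/h = 22.546 kW
Heat supplied = 22.546 kW

Q_in = 22.5 kW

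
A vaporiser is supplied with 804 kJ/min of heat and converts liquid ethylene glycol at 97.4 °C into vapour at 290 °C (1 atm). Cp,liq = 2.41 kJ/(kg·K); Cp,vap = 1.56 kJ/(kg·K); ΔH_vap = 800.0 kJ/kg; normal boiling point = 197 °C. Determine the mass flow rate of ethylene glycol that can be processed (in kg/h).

ṁ = 40.7 kg/h

Δh = 2.41×(197−97.4) + 800.0 + 1.56×(290−197) = 1185.1 kJ/kg
Q = 804 kJ/min = 13.4 kJ/s = 48240 kJ/h
ṁ = Q/Δh = 48240 / 1185.1 = 40.705 kg/h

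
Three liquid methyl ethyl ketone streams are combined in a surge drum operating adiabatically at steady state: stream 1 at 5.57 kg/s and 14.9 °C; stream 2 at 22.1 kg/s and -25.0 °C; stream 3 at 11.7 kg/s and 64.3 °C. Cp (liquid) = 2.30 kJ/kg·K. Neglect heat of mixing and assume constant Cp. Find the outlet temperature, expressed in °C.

T_out = 7.18 °C

No heat crosses the boundary, so H_out = H_in.
T_out = Σ ṁᵢCp,ᵢTᵢ / Σ ṁᵢCp,ᵢ
      = 650.45 / 90.551 = 7.1832 °C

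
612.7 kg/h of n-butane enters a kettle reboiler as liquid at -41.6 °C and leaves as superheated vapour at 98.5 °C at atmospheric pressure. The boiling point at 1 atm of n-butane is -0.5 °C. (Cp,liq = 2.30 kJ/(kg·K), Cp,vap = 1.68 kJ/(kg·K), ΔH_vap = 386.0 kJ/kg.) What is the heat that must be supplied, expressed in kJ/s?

liquid -41.6→-0.5 °C: 94.53 kJ/kg
vaporisation at -0.5 °C: 386 kJ/kg
vapour -0.5→98.5 °C: 166.32 kJ/kg
Δh = 94.53 + 386 + 166.32 = 646.85 kJ/kg
Q = ṁ·Δh = 612.7 kg/h × 646.85 kJ/kg = 396320 kJ/h
|Q| = 110.09 kW

Q = 110 kJ/s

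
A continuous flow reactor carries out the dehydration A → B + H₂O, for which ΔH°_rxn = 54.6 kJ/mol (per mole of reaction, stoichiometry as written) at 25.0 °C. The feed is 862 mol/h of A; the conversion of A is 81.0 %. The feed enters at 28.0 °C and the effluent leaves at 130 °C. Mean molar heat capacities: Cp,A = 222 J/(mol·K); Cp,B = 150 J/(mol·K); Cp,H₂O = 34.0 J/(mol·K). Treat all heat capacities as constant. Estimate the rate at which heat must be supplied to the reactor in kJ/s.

Extent of reaction ξ = 0.810 × 862 = 698.22 mol/h
Reaction term: ξ·ΔH°_rxn = 698.22 × 54.6 = 38123 kJ/h
Sensible, feed 28.0→25 °C: -574.09 kJ/h
Outlet flows (mol/h): A 163.78, B 698.22, H₂O 698.22
Sensible, products 25→130 °C: 17307 kJ/h
Q = ΔH = 54856 kJ/h = 15.238 kW
Heat supplied = 15.238 kJ/s

Q_in = 15.2 kJ/s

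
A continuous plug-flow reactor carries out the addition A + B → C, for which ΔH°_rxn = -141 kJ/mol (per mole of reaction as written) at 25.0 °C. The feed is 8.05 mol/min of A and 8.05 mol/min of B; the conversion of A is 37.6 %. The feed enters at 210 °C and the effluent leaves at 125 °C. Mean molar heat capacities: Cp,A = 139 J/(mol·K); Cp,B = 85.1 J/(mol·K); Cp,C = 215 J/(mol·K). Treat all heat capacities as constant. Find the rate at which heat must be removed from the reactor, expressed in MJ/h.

Q_out = 35.0 MJ/h

Extent of reaction ξ = 0.376 × 8.05 = 3.0268 mol/min
Reaction term: ξ·ΔH°_rxn = 3.0268 × -141 = -426.78 kJ/min
Sensible, feed 210→25 °C: -333.74 kJ/min
Outlet flows (mol/min): A 5.0232, B 5.0232, C 3.0268
Sensible, products 25→125 °C: 177.65 kJ/min
Q = ΔH = -582.87 kJ/min = -9.7146 kW
Heat removed = 34.972 MJ/h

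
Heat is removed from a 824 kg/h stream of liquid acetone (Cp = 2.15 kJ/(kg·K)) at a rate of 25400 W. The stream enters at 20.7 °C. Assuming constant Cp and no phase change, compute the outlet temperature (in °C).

T_out = -30.9 °C

Q = 25400 W = 91440 kJ/h
ΔT = Q/(ṁ·Cp) = 91440/(824×2.15) = 51.614 K
T_out = 20.7 − 51.614 = -30.914 °C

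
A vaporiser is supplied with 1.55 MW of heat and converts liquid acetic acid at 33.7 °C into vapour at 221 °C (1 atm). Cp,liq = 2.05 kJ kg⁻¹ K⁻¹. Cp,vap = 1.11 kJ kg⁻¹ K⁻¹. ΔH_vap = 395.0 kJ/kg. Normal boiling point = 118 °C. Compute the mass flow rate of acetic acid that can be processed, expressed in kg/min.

Δh = 2.05×(118−33.7) + 395.0 + 1.11×(221−118) = 682.14 kJ/kg
Q = 1.55 MW = 1550 kJ/s = 93000 kJ/min
ṁ = Q/Δh = 93000 / 682.14 = 136.33 kg/min

ṁ = 136 kg/min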